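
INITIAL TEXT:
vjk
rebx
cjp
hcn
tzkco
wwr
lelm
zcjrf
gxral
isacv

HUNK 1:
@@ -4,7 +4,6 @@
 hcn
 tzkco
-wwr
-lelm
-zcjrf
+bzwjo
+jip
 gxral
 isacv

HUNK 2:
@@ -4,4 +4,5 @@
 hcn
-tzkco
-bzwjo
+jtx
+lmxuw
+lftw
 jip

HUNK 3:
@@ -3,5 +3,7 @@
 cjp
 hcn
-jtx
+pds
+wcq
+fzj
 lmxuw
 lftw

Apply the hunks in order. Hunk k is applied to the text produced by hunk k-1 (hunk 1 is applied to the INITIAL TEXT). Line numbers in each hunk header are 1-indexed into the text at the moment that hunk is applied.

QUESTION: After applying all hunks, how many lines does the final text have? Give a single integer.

Hunk 1: at line 4 remove [wwr,lelm,zcjrf] add [bzwjo,jip] -> 9 lines: vjk rebx cjp hcn tzkco bzwjo jip gxral isacv
Hunk 2: at line 4 remove [tzkco,bzwjo] add [jtx,lmxuw,lftw] -> 10 lines: vjk rebx cjp hcn jtx lmxuw lftw jip gxral isacv
Hunk 3: at line 3 remove [jtx] add [pds,wcq,fzj] -> 12 lines: vjk rebx cjp hcn pds wcq fzj lmxuw lftw jip gxral isacv
Final line count: 12

Answer: 12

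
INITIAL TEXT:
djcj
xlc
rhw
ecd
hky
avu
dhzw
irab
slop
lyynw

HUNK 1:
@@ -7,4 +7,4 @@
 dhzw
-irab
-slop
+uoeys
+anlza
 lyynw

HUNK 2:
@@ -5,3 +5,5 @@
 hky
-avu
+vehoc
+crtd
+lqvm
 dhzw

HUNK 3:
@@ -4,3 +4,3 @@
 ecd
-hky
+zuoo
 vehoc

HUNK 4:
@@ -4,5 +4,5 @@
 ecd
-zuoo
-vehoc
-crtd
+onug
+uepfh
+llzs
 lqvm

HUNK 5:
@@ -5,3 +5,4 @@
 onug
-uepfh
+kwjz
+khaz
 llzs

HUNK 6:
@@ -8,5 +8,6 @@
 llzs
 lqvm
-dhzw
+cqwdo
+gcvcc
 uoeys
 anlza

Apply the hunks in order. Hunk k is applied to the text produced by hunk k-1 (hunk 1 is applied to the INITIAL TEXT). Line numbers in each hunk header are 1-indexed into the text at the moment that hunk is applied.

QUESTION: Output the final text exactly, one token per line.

Answer: djcj
xlc
rhw
ecd
onug
kwjz
khaz
llzs
lqvm
cqwdo
gcvcc
uoeys
anlza
lyynw

Derivation:
Hunk 1: at line 7 remove [irab,slop] add [uoeys,anlza] -> 10 lines: djcj xlc rhw ecd hky avu dhzw uoeys anlza lyynw
Hunk 2: at line 5 remove [avu] add [vehoc,crtd,lqvm] -> 12 lines: djcj xlc rhw ecd hky vehoc crtd lqvm dhzw uoeys anlza lyynw
Hunk 3: at line 4 remove [hky] add [zuoo] -> 12 lines: djcj xlc rhw ecd zuoo vehoc crtd lqvm dhzw uoeys anlza lyynw
Hunk 4: at line 4 remove [zuoo,vehoc,crtd] add [onug,uepfh,llzs] -> 12 lines: djcj xlc rhw ecd onug uepfh llzs lqvm dhzw uoeys anlza lyynw
Hunk 5: at line 5 remove [uepfh] add [kwjz,khaz] -> 13 lines: djcj xlc rhw ecd onug kwjz khaz llzs lqvm dhzw uoeys anlza lyynw
Hunk 6: at line 8 remove [dhzw] add [cqwdo,gcvcc] -> 14 lines: djcj xlc rhw ecd onug kwjz khaz llzs lqvm cqwdo gcvcc uoeys anlza lyynw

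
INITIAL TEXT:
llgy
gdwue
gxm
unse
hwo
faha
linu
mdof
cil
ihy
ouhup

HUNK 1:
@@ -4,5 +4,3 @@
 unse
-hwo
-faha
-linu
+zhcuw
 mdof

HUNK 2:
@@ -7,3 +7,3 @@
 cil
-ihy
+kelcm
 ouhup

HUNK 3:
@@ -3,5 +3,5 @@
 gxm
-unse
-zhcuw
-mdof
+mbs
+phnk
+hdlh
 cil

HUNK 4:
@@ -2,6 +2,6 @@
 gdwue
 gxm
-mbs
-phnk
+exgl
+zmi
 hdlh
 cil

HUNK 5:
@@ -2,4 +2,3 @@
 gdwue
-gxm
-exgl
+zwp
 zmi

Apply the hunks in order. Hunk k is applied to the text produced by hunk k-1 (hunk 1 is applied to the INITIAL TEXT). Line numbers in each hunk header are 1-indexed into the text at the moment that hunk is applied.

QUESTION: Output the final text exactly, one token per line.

Answer: llgy
gdwue
zwp
zmi
hdlh
cil
kelcm
ouhup

Derivation:
Hunk 1: at line 4 remove [hwo,faha,linu] add [zhcuw] -> 9 lines: llgy gdwue gxm unse zhcuw mdof cil ihy ouhup
Hunk 2: at line 7 remove [ihy] add [kelcm] -> 9 lines: llgy gdwue gxm unse zhcuw mdof cil kelcm ouhup
Hunk 3: at line 3 remove [unse,zhcuw,mdof] add [mbs,phnk,hdlh] -> 9 lines: llgy gdwue gxm mbs phnk hdlh cil kelcm ouhup
Hunk 4: at line 2 remove [mbs,phnk] add [exgl,zmi] -> 9 lines: llgy gdwue gxm exgl zmi hdlh cil kelcm ouhup
Hunk 5: at line 2 remove [gxm,exgl] add [zwp] -> 8 lines: llgy gdwue zwp zmi hdlh cil kelcm ouhup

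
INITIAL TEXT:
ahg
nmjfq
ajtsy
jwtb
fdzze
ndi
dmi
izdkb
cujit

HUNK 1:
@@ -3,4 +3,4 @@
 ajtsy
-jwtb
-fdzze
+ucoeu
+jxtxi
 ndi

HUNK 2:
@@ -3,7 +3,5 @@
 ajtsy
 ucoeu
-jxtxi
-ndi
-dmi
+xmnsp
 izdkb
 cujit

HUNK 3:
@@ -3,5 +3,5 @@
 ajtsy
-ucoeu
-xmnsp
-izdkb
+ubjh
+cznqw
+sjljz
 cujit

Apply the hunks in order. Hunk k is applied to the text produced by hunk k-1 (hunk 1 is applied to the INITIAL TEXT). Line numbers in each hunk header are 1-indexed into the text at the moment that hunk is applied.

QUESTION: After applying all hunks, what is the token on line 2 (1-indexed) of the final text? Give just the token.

Hunk 1: at line 3 remove [jwtb,fdzze] add [ucoeu,jxtxi] -> 9 lines: ahg nmjfq ajtsy ucoeu jxtxi ndi dmi izdkb cujit
Hunk 2: at line 3 remove [jxtxi,ndi,dmi] add [xmnsp] -> 7 lines: ahg nmjfq ajtsy ucoeu xmnsp izdkb cujit
Hunk 3: at line 3 remove [ucoeu,xmnsp,izdkb] add [ubjh,cznqw,sjljz] -> 7 lines: ahg nmjfq ajtsy ubjh cznqw sjljz cujit
Final line 2: nmjfq

Answer: nmjfq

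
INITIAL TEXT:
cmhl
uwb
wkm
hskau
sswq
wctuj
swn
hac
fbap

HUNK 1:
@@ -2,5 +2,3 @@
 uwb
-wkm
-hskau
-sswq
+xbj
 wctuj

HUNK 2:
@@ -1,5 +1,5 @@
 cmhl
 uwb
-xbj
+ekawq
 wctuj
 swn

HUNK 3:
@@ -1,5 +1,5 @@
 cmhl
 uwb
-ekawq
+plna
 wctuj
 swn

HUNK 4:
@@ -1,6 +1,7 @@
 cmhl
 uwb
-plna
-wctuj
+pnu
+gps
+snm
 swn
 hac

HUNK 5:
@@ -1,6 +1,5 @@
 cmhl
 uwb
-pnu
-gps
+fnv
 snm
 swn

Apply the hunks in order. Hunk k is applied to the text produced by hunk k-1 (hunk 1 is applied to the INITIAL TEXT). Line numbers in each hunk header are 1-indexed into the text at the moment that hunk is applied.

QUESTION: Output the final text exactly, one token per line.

Hunk 1: at line 2 remove [wkm,hskau,sswq] add [xbj] -> 7 lines: cmhl uwb xbj wctuj swn hac fbap
Hunk 2: at line 1 remove [xbj] add [ekawq] -> 7 lines: cmhl uwb ekawq wctuj swn hac fbap
Hunk 3: at line 1 remove [ekawq] add [plna] -> 7 lines: cmhl uwb plna wctuj swn hac fbap
Hunk 4: at line 1 remove [plna,wctuj] add [pnu,gps,snm] -> 8 lines: cmhl uwb pnu gps snm swn hac fbap
Hunk 5: at line 1 remove [pnu,gps] add [fnv] -> 7 lines: cmhl uwb fnv snm swn hac fbap

Answer: cmhl
uwb
fnv
snm
swn
hac
fbap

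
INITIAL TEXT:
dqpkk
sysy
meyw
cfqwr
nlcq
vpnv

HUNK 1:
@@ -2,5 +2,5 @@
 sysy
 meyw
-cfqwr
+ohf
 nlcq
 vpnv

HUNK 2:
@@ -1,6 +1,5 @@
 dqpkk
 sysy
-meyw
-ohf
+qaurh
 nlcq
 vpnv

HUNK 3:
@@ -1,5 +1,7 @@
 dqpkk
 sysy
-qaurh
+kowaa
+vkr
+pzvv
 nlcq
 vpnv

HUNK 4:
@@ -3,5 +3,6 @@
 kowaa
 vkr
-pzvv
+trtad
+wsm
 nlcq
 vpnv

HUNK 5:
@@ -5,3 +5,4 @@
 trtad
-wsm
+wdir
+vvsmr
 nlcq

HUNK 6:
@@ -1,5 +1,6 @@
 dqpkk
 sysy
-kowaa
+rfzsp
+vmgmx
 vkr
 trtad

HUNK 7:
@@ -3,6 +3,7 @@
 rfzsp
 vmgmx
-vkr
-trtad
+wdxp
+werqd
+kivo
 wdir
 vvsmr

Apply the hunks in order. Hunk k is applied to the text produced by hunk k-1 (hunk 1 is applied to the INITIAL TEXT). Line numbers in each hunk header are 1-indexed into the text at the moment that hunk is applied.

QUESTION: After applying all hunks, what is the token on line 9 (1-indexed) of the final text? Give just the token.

Hunk 1: at line 2 remove [cfqwr] add [ohf] -> 6 lines: dqpkk sysy meyw ohf nlcq vpnv
Hunk 2: at line 1 remove [meyw,ohf] add [qaurh] -> 5 lines: dqpkk sysy qaurh nlcq vpnv
Hunk 3: at line 1 remove [qaurh] add [kowaa,vkr,pzvv] -> 7 lines: dqpkk sysy kowaa vkr pzvv nlcq vpnv
Hunk 4: at line 3 remove [pzvv] add [trtad,wsm] -> 8 lines: dqpkk sysy kowaa vkr trtad wsm nlcq vpnv
Hunk 5: at line 5 remove [wsm] add [wdir,vvsmr] -> 9 lines: dqpkk sysy kowaa vkr trtad wdir vvsmr nlcq vpnv
Hunk 6: at line 1 remove [kowaa] add [rfzsp,vmgmx] -> 10 lines: dqpkk sysy rfzsp vmgmx vkr trtad wdir vvsmr nlcq vpnv
Hunk 7: at line 3 remove [vkr,trtad] add [wdxp,werqd,kivo] -> 11 lines: dqpkk sysy rfzsp vmgmx wdxp werqd kivo wdir vvsmr nlcq vpnv
Final line 9: vvsmr

Answer: vvsmr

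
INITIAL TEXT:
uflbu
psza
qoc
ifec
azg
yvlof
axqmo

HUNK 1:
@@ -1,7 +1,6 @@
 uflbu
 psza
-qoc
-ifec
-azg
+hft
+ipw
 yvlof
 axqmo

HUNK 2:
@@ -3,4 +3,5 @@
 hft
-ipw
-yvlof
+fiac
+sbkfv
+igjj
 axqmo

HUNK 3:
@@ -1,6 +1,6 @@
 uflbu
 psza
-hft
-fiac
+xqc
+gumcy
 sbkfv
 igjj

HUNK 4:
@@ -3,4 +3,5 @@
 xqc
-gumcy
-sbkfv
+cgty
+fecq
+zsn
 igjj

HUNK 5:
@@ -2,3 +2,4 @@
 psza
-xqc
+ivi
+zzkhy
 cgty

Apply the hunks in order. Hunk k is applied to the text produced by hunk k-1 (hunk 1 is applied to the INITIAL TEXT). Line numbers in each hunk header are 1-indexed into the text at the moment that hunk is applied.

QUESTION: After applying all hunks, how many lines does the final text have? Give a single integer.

Answer: 9

Derivation:
Hunk 1: at line 1 remove [qoc,ifec,azg] add [hft,ipw] -> 6 lines: uflbu psza hft ipw yvlof axqmo
Hunk 2: at line 3 remove [ipw,yvlof] add [fiac,sbkfv,igjj] -> 7 lines: uflbu psza hft fiac sbkfv igjj axqmo
Hunk 3: at line 1 remove [hft,fiac] add [xqc,gumcy] -> 7 lines: uflbu psza xqc gumcy sbkfv igjj axqmo
Hunk 4: at line 3 remove [gumcy,sbkfv] add [cgty,fecq,zsn] -> 8 lines: uflbu psza xqc cgty fecq zsn igjj axqmo
Hunk 5: at line 2 remove [xqc] add [ivi,zzkhy] -> 9 lines: uflbu psza ivi zzkhy cgty fecq zsn igjj axqmo
Final line count: 9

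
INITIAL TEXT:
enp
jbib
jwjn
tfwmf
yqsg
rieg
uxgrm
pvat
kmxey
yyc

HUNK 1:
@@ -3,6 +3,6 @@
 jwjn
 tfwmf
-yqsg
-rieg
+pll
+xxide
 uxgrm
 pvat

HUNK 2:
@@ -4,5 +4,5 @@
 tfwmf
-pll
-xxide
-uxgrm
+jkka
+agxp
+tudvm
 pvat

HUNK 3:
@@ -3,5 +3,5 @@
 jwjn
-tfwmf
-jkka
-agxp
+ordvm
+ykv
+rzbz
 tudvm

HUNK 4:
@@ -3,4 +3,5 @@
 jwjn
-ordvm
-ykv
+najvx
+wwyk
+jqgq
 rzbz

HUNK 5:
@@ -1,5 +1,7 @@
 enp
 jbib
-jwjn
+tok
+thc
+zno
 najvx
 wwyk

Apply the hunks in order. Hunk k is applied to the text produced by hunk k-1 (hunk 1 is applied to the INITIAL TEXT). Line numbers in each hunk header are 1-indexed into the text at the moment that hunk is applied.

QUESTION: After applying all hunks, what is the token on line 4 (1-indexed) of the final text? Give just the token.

Hunk 1: at line 3 remove [yqsg,rieg] add [pll,xxide] -> 10 lines: enp jbib jwjn tfwmf pll xxide uxgrm pvat kmxey yyc
Hunk 2: at line 4 remove [pll,xxide,uxgrm] add [jkka,agxp,tudvm] -> 10 lines: enp jbib jwjn tfwmf jkka agxp tudvm pvat kmxey yyc
Hunk 3: at line 3 remove [tfwmf,jkka,agxp] add [ordvm,ykv,rzbz] -> 10 lines: enp jbib jwjn ordvm ykv rzbz tudvm pvat kmxey yyc
Hunk 4: at line 3 remove [ordvm,ykv] add [najvx,wwyk,jqgq] -> 11 lines: enp jbib jwjn najvx wwyk jqgq rzbz tudvm pvat kmxey yyc
Hunk 5: at line 1 remove [jwjn] add [tok,thc,zno] -> 13 lines: enp jbib tok thc zno najvx wwyk jqgq rzbz tudvm pvat kmxey yyc
Final line 4: thc

Answer: thc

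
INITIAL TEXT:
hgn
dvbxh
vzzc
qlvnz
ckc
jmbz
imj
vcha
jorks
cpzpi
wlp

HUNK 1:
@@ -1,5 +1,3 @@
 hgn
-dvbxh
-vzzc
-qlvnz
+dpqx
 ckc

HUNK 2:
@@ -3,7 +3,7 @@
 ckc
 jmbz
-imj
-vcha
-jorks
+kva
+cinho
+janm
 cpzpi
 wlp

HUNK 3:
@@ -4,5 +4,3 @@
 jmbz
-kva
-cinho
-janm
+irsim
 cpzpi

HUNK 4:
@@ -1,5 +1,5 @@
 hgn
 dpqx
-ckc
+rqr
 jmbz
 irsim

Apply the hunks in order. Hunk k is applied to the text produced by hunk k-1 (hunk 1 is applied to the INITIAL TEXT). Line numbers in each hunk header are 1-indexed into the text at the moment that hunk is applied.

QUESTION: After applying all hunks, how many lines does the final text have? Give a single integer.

Hunk 1: at line 1 remove [dvbxh,vzzc,qlvnz] add [dpqx] -> 9 lines: hgn dpqx ckc jmbz imj vcha jorks cpzpi wlp
Hunk 2: at line 3 remove [imj,vcha,jorks] add [kva,cinho,janm] -> 9 lines: hgn dpqx ckc jmbz kva cinho janm cpzpi wlp
Hunk 3: at line 4 remove [kva,cinho,janm] add [irsim] -> 7 lines: hgn dpqx ckc jmbz irsim cpzpi wlp
Hunk 4: at line 1 remove [ckc] add [rqr] -> 7 lines: hgn dpqx rqr jmbz irsim cpzpi wlp
Final line count: 7

Answer: 7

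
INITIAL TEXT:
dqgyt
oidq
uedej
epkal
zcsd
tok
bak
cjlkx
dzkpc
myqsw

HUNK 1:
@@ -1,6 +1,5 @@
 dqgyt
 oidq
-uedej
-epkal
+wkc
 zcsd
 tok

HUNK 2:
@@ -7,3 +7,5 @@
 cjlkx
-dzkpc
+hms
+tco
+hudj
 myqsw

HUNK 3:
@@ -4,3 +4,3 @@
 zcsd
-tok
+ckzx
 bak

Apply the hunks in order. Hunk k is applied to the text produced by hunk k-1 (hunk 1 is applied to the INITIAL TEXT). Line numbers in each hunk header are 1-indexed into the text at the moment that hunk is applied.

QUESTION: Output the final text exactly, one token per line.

Answer: dqgyt
oidq
wkc
zcsd
ckzx
bak
cjlkx
hms
tco
hudj
myqsw

Derivation:
Hunk 1: at line 1 remove [uedej,epkal] add [wkc] -> 9 lines: dqgyt oidq wkc zcsd tok bak cjlkx dzkpc myqsw
Hunk 2: at line 7 remove [dzkpc] add [hms,tco,hudj] -> 11 lines: dqgyt oidq wkc zcsd tok bak cjlkx hms tco hudj myqsw
Hunk 3: at line 4 remove [tok] add [ckzx] -> 11 lines: dqgyt oidq wkc zcsd ckzx bak cjlkx hms tco hudj myqsw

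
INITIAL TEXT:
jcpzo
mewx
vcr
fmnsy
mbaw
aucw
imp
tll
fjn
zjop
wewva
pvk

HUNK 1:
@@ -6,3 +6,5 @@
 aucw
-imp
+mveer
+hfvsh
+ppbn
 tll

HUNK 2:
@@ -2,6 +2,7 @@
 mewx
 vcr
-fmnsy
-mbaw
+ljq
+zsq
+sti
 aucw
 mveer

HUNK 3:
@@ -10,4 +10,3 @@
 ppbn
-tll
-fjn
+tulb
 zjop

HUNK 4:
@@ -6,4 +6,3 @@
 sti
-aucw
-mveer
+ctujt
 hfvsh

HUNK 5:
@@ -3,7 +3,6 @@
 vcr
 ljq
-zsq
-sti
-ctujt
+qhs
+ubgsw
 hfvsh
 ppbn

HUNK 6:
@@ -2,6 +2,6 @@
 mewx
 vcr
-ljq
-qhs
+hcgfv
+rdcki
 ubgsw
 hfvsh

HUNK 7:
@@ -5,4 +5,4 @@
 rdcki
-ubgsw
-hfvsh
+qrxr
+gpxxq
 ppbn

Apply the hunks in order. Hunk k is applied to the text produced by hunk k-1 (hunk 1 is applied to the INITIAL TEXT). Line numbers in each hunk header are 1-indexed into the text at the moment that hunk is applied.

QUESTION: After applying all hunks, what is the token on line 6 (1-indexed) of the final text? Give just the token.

Hunk 1: at line 6 remove [imp] add [mveer,hfvsh,ppbn] -> 14 lines: jcpzo mewx vcr fmnsy mbaw aucw mveer hfvsh ppbn tll fjn zjop wewva pvk
Hunk 2: at line 2 remove [fmnsy,mbaw] add [ljq,zsq,sti] -> 15 lines: jcpzo mewx vcr ljq zsq sti aucw mveer hfvsh ppbn tll fjn zjop wewva pvk
Hunk 3: at line 10 remove [tll,fjn] add [tulb] -> 14 lines: jcpzo mewx vcr ljq zsq sti aucw mveer hfvsh ppbn tulb zjop wewva pvk
Hunk 4: at line 6 remove [aucw,mveer] add [ctujt] -> 13 lines: jcpzo mewx vcr ljq zsq sti ctujt hfvsh ppbn tulb zjop wewva pvk
Hunk 5: at line 3 remove [zsq,sti,ctujt] add [qhs,ubgsw] -> 12 lines: jcpzo mewx vcr ljq qhs ubgsw hfvsh ppbn tulb zjop wewva pvk
Hunk 6: at line 2 remove [ljq,qhs] add [hcgfv,rdcki] -> 12 lines: jcpzo mewx vcr hcgfv rdcki ubgsw hfvsh ppbn tulb zjop wewva pvk
Hunk 7: at line 5 remove [ubgsw,hfvsh] add [qrxr,gpxxq] -> 12 lines: jcpzo mewx vcr hcgfv rdcki qrxr gpxxq ppbn tulb zjop wewva pvk
Final line 6: qrxr

Answer: qrxr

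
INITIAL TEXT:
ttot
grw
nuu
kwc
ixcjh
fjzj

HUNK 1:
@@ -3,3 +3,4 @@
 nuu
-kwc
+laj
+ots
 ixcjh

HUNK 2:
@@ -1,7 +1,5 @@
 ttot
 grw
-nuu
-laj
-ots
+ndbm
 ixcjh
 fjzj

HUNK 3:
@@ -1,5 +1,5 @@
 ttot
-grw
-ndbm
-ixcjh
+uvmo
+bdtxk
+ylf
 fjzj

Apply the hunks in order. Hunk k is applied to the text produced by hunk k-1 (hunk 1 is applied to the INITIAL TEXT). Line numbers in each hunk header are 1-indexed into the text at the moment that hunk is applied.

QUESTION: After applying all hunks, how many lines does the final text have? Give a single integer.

Answer: 5

Derivation:
Hunk 1: at line 3 remove [kwc] add [laj,ots] -> 7 lines: ttot grw nuu laj ots ixcjh fjzj
Hunk 2: at line 1 remove [nuu,laj,ots] add [ndbm] -> 5 lines: ttot grw ndbm ixcjh fjzj
Hunk 3: at line 1 remove [grw,ndbm,ixcjh] add [uvmo,bdtxk,ylf] -> 5 lines: ttot uvmo bdtxk ylf fjzj
Final line count: 5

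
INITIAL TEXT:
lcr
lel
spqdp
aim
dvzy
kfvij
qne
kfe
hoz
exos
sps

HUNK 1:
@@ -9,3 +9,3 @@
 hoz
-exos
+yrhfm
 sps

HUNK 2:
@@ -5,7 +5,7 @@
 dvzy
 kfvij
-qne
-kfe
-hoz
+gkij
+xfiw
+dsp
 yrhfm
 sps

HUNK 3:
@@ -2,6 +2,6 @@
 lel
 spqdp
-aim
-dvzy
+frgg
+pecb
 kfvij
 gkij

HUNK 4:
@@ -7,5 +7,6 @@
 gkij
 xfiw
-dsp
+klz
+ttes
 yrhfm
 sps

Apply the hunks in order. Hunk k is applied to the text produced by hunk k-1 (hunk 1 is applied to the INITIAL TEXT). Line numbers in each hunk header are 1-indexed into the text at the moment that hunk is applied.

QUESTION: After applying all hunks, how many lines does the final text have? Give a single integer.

Answer: 12

Derivation:
Hunk 1: at line 9 remove [exos] add [yrhfm] -> 11 lines: lcr lel spqdp aim dvzy kfvij qne kfe hoz yrhfm sps
Hunk 2: at line 5 remove [qne,kfe,hoz] add [gkij,xfiw,dsp] -> 11 lines: lcr lel spqdp aim dvzy kfvij gkij xfiw dsp yrhfm sps
Hunk 3: at line 2 remove [aim,dvzy] add [frgg,pecb] -> 11 lines: lcr lel spqdp frgg pecb kfvij gkij xfiw dsp yrhfm sps
Hunk 4: at line 7 remove [dsp] add [klz,ttes] -> 12 lines: lcr lel spqdp frgg pecb kfvij gkij xfiw klz ttes yrhfm sps
Final line count: 12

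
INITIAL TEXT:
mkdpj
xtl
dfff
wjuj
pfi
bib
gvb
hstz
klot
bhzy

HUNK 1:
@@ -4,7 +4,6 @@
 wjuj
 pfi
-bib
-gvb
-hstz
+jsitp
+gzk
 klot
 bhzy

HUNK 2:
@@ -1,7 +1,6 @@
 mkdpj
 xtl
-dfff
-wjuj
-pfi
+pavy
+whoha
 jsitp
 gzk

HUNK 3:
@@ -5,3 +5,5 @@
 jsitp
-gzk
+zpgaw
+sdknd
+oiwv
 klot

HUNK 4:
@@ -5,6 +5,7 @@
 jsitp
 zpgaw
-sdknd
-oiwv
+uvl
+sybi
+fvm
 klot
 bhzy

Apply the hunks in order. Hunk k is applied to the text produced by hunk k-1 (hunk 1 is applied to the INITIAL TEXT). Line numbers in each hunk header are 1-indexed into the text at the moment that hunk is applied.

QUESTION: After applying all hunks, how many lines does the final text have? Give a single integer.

Hunk 1: at line 4 remove [bib,gvb,hstz] add [jsitp,gzk] -> 9 lines: mkdpj xtl dfff wjuj pfi jsitp gzk klot bhzy
Hunk 2: at line 1 remove [dfff,wjuj,pfi] add [pavy,whoha] -> 8 lines: mkdpj xtl pavy whoha jsitp gzk klot bhzy
Hunk 3: at line 5 remove [gzk] add [zpgaw,sdknd,oiwv] -> 10 lines: mkdpj xtl pavy whoha jsitp zpgaw sdknd oiwv klot bhzy
Hunk 4: at line 5 remove [sdknd,oiwv] add [uvl,sybi,fvm] -> 11 lines: mkdpj xtl pavy whoha jsitp zpgaw uvl sybi fvm klot bhzy
Final line count: 11

Answer: 11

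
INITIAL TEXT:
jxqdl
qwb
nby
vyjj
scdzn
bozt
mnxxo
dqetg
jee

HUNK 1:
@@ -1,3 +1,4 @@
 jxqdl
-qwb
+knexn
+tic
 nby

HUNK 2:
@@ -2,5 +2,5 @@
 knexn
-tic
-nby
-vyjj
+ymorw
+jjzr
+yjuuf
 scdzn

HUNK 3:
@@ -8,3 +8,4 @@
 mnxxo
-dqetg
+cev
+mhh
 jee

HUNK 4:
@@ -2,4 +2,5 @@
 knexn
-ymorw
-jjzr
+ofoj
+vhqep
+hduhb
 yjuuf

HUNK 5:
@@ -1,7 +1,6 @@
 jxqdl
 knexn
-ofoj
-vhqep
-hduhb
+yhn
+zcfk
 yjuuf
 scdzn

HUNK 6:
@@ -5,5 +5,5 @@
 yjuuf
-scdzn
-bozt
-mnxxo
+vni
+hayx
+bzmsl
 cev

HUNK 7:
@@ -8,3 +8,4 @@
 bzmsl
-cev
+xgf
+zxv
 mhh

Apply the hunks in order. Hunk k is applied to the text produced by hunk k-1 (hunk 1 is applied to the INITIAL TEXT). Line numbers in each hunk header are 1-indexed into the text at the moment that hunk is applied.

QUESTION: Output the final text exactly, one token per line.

Hunk 1: at line 1 remove [qwb] add [knexn,tic] -> 10 lines: jxqdl knexn tic nby vyjj scdzn bozt mnxxo dqetg jee
Hunk 2: at line 2 remove [tic,nby,vyjj] add [ymorw,jjzr,yjuuf] -> 10 lines: jxqdl knexn ymorw jjzr yjuuf scdzn bozt mnxxo dqetg jee
Hunk 3: at line 8 remove [dqetg] add [cev,mhh] -> 11 lines: jxqdl knexn ymorw jjzr yjuuf scdzn bozt mnxxo cev mhh jee
Hunk 4: at line 2 remove [ymorw,jjzr] add [ofoj,vhqep,hduhb] -> 12 lines: jxqdl knexn ofoj vhqep hduhb yjuuf scdzn bozt mnxxo cev mhh jee
Hunk 5: at line 1 remove [ofoj,vhqep,hduhb] add [yhn,zcfk] -> 11 lines: jxqdl knexn yhn zcfk yjuuf scdzn bozt mnxxo cev mhh jee
Hunk 6: at line 5 remove [scdzn,bozt,mnxxo] add [vni,hayx,bzmsl] -> 11 lines: jxqdl knexn yhn zcfk yjuuf vni hayx bzmsl cev mhh jee
Hunk 7: at line 8 remove [cev] add [xgf,zxv] -> 12 lines: jxqdl knexn yhn zcfk yjuuf vni hayx bzmsl xgf zxv mhh jee

Answer: jxqdl
knexn
yhn
zcfk
yjuuf
vni
hayx
bzmsl
xgf
zxv
mhh
jee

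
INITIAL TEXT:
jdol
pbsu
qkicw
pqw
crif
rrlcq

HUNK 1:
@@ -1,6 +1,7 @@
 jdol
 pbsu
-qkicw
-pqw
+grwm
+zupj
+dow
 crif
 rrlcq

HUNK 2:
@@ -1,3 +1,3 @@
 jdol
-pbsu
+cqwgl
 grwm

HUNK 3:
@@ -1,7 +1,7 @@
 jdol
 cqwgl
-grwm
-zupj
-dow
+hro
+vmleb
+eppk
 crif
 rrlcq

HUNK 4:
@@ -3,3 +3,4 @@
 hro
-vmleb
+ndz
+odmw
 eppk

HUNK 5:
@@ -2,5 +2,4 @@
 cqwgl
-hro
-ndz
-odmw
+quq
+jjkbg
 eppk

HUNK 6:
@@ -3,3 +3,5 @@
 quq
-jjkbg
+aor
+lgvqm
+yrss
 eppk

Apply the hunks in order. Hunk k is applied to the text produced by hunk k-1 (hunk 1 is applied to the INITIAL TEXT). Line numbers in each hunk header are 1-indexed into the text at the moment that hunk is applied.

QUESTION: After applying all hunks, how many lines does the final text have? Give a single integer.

Hunk 1: at line 1 remove [qkicw,pqw] add [grwm,zupj,dow] -> 7 lines: jdol pbsu grwm zupj dow crif rrlcq
Hunk 2: at line 1 remove [pbsu] add [cqwgl] -> 7 lines: jdol cqwgl grwm zupj dow crif rrlcq
Hunk 3: at line 1 remove [grwm,zupj,dow] add [hro,vmleb,eppk] -> 7 lines: jdol cqwgl hro vmleb eppk crif rrlcq
Hunk 4: at line 3 remove [vmleb] add [ndz,odmw] -> 8 lines: jdol cqwgl hro ndz odmw eppk crif rrlcq
Hunk 5: at line 2 remove [hro,ndz,odmw] add [quq,jjkbg] -> 7 lines: jdol cqwgl quq jjkbg eppk crif rrlcq
Hunk 6: at line 3 remove [jjkbg] add [aor,lgvqm,yrss] -> 9 lines: jdol cqwgl quq aor lgvqm yrss eppk crif rrlcq
Final line count: 9

Answer: 9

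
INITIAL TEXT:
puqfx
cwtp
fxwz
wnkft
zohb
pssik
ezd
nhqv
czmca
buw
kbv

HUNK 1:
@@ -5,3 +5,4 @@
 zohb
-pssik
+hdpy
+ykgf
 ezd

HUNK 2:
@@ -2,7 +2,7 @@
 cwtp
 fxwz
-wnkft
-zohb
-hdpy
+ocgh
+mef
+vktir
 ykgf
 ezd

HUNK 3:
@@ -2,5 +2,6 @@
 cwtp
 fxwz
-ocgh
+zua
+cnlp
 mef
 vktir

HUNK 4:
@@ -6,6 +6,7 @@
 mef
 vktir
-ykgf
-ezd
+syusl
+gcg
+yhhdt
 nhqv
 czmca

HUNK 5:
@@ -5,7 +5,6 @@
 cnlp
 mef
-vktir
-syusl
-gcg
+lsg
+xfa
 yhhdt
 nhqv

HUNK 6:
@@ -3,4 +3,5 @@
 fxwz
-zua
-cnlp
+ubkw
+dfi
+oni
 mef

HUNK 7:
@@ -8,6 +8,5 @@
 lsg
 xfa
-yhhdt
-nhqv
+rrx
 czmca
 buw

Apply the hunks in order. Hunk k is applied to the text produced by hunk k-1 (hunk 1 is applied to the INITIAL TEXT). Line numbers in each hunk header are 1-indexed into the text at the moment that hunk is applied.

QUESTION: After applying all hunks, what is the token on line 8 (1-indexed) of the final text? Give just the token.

Answer: lsg

Derivation:
Hunk 1: at line 5 remove [pssik] add [hdpy,ykgf] -> 12 lines: puqfx cwtp fxwz wnkft zohb hdpy ykgf ezd nhqv czmca buw kbv
Hunk 2: at line 2 remove [wnkft,zohb,hdpy] add [ocgh,mef,vktir] -> 12 lines: puqfx cwtp fxwz ocgh mef vktir ykgf ezd nhqv czmca buw kbv
Hunk 3: at line 2 remove [ocgh] add [zua,cnlp] -> 13 lines: puqfx cwtp fxwz zua cnlp mef vktir ykgf ezd nhqv czmca buw kbv
Hunk 4: at line 6 remove [ykgf,ezd] add [syusl,gcg,yhhdt] -> 14 lines: puqfx cwtp fxwz zua cnlp mef vktir syusl gcg yhhdt nhqv czmca buw kbv
Hunk 5: at line 5 remove [vktir,syusl,gcg] add [lsg,xfa] -> 13 lines: puqfx cwtp fxwz zua cnlp mef lsg xfa yhhdt nhqv czmca buw kbv
Hunk 6: at line 3 remove [zua,cnlp] add [ubkw,dfi,oni] -> 14 lines: puqfx cwtp fxwz ubkw dfi oni mef lsg xfa yhhdt nhqv czmca buw kbv
Hunk 7: at line 8 remove [yhhdt,nhqv] add [rrx] -> 13 lines: puqfx cwtp fxwz ubkw dfi oni mef lsg xfa rrx czmca buw kbv
Final line 8: lsg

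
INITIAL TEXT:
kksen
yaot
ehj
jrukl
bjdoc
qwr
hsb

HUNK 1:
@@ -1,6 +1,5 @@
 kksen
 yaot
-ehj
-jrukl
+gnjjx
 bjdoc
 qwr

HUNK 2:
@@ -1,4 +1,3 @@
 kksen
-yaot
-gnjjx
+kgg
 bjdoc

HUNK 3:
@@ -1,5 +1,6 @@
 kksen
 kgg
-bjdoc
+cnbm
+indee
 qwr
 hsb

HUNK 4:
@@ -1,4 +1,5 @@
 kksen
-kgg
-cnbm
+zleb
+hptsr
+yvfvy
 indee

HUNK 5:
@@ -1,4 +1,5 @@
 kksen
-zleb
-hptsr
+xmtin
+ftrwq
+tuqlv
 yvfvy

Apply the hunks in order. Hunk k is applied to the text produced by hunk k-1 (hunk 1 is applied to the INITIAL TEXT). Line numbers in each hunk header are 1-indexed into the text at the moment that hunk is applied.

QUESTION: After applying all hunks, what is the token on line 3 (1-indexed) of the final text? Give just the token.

Hunk 1: at line 1 remove [ehj,jrukl] add [gnjjx] -> 6 lines: kksen yaot gnjjx bjdoc qwr hsb
Hunk 2: at line 1 remove [yaot,gnjjx] add [kgg] -> 5 lines: kksen kgg bjdoc qwr hsb
Hunk 3: at line 1 remove [bjdoc] add [cnbm,indee] -> 6 lines: kksen kgg cnbm indee qwr hsb
Hunk 4: at line 1 remove [kgg,cnbm] add [zleb,hptsr,yvfvy] -> 7 lines: kksen zleb hptsr yvfvy indee qwr hsb
Hunk 5: at line 1 remove [zleb,hptsr] add [xmtin,ftrwq,tuqlv] -> 8 lines: kksen xmtin ftrwq tuqlv yvfvy indee qwr hsb
Final line 3: ftrwq

Answer: ftrwq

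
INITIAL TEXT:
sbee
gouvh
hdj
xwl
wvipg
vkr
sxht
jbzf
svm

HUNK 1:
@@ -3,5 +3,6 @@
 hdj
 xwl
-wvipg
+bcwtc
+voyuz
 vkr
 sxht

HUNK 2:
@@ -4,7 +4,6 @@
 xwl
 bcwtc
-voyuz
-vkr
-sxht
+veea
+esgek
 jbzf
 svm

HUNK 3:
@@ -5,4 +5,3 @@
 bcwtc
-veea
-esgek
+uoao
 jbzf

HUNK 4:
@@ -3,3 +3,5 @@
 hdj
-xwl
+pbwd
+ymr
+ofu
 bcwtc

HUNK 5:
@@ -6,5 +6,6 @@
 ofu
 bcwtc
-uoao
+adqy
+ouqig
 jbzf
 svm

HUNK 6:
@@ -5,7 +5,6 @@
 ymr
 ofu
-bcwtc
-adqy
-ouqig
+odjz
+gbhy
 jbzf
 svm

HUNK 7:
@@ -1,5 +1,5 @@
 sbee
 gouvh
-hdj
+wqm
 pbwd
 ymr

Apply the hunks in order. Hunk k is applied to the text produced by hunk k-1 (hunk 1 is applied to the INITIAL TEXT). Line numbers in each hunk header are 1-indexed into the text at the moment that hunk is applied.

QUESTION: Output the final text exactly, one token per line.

Hunk 1: at line 3 remove [wvipg] add [bcwtc,voyuz] -> 10 lines: sbee gouvh hdj xwl bcwtc voyuz vkr sxht jbzf svm
Hunk 2: at line 4 remove [voyuz,vkr,sxht] add [veea,esgek] -> 9 lines: sbee gouvh hdj xwl bcwtc veea esgek jbzf svm
Hunk 3: at line 5 remove [veea,esgek] add [uoao] -> 8 lines: sbee gouvh hdj xwl bcwtc uoao jbzf svm
Hunk 4: at line 3 remove [xwl] add [pbwd,ymr,ofu] -> 10 lines: sbee gouvh hdj pbwd ymr ofu bcwtc uoao jbzf svm
Hunk 5: at line 6 remove [uoao] add [adqy,ouqig] -> 11 lines: sbee gouvh hdj pbwd ymr ofu bcwtc adqy ouqig jbzf svm
Hunk 6: at line 5 remove [bcwtc,adqy,ouqig] add [odjz,gbhy] -> 10 lines: sbee gouvh hdj pbwd ymr ofu odjz gbhy jbzf svm
Hunk 7: at line 1 remove [hdj] add [wqm] -> 10 lines: sbee gouvh wqm pbwd ymr ofu odjz gbhy jbzf svm

Answer: sbee
gouvh
wqm
pbwd
ymr
ofu
odjz
gbhy
jbzf
svm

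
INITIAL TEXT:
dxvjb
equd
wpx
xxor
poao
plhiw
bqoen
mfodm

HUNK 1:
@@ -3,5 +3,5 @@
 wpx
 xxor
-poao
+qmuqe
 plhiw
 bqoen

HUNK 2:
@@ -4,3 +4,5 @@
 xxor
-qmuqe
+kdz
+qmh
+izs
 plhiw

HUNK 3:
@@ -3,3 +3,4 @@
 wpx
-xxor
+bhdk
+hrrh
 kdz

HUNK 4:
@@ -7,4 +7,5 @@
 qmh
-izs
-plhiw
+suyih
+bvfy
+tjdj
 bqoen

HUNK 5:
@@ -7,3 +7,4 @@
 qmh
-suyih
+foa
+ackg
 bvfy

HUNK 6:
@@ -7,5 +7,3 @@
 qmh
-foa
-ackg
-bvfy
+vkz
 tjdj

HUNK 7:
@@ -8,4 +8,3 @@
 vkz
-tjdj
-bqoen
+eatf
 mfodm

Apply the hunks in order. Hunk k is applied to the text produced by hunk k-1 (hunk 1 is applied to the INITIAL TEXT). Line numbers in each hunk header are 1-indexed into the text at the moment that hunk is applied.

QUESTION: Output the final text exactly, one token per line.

Answer: dxvjb
equd
wpx
bhdk
hrrh
kdz
qmh
vkz
eatf
mfodm

Derivation:
Hunk 1: at line 3 remove [poao] add [qmuqe] -> 8 lines: dxvjb equd wpx xxor qmuqe plhiw bqoen mfodm
Hunk 2: at line 4 remove [qmuqe] add [kdz,qmh,izs] -> 10 lines: dxvjb equd wpx xxor kdz qmh izs plhiw bqoen mfodm
Hunk 3: at line 3 remove [xxor] add [bhdk,hrrh] -> 11 lines: dxvjb equd wpx bhdk hrrh kdz qmh izs plhiw bqoen mfodm
Hunk 4: at line 7 remove [izs,plhiw] add [suyih,bvfy,tjdj] -> 12 lines: dxvjb equd wpx bhdk hrrh kdz qmh suyih bvfy tjdj bqoen mfodm
Hunk 5: at line 7 remove [suyih] add [foa,ackg] -> 13 lines: dxvjb equd wpx bhdk hrrh kdz qmh foa ackg bvfy tjdj bqoen mfodm
Hunk 6: at line 7 remove [foa,ackg,bvfy] add [vkz] -> 11 lines: dxvjb equd wpx bhdk hrrh kdz qmh vkz tjdj bqoen mfodm
Hunk 7: at line 8 remove [tjdj,bqoen] add [eatf] -> 10 lines: dxvjb equd wpx bhdk hrrh kdz qmh vkz eatf mfodm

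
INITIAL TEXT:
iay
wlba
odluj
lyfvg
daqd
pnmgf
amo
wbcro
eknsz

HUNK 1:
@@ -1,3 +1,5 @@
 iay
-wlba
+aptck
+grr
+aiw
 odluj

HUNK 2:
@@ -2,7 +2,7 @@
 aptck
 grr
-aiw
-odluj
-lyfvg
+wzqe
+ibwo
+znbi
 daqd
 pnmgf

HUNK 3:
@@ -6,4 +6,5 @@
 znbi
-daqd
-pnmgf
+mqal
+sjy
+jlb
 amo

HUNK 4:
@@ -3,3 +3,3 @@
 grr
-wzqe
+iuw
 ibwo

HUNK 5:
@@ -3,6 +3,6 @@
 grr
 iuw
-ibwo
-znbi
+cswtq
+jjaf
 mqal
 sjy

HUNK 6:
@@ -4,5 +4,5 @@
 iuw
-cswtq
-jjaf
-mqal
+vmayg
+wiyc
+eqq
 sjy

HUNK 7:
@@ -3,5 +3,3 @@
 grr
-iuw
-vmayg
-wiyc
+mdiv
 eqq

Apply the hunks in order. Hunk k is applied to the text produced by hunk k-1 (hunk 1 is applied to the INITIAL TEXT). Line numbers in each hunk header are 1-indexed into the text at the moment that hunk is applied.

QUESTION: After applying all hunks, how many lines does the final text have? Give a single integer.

Hunk 1: at line 1 remove [wlba] add [aptck,grr,aiw] -> 11 lines: iay aptck grr aiw odluj lyfvg daqd pnmgf amo wbcro eknsz
Hunk 2: at line 2 remove [aiw,odluj,lyfvg] add [wzqe,ibwo,znbi] -> 11 lines: iay aptck grr wzqe ibwo znbi daqd pnmgf amo wbcro eknsz
Hunk 3: at line 6 remove [daqd,pnmgf] add [mqal,sjy,jlb] -> 12 lines: iay aptck grr wzqe ibwo znbi mqal sjy jlb amo wbcro eknsz
Hunk 4: at line 3 remove [wzqe] add [iuw] -> 12 lines: iay aptck grr iuw ibwo znbi mqal sjy jlb amo wbcro eknsz
Hunk 5: at line 3 remove [ibwo,znbi] add [cswtq,jjaf] -> 12 lines: iay aptck grr iuw cswtq jjaf mqal sjy jlb amo wbcro eknsz
Hunk 6: at line 4 remove [cswtq,jjaf,mqal] add [vmayg,wiyc,eqq] -> 12 lines: iay aptck grr iuw vmayg wiyc eqq sjy jlb amo wbcro eknsz
Hunk 7: at line 3 remove [iuw,vmayg,wiyc] add [mdiv] -> 10 lines: iay aptck grr mdiv eqq sjy jlb amo wbcro eknsz
Final line count: 10

Answer: 10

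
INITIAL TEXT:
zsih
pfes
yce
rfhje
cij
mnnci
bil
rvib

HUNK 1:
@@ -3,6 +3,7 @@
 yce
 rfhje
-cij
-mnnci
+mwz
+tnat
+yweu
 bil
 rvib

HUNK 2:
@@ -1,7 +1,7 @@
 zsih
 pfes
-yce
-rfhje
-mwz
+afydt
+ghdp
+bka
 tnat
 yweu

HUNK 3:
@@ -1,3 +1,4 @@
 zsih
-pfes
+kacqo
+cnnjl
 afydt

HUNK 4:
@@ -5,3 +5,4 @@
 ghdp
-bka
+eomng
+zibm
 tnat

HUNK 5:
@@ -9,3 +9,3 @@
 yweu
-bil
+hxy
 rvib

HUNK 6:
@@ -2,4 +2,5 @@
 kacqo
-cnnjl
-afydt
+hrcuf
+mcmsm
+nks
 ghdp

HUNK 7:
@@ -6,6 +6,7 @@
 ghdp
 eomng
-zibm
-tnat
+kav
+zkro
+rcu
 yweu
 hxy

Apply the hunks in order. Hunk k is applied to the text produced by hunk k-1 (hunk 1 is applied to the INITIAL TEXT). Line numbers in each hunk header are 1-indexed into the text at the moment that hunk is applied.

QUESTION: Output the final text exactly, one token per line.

Hunk 1: at line 3 remove [cij,mnnci] add [mwz,tnat,yweu] -> 9 lines: zsih pfes yce rfhje mwz tnat yweu bil rvib
Hunk 2: at line 1 remove [yce,rfhje,mwz] add [afydt,ghdp,bka] -> 9 lines: zsih pfes afydt ghdp bka tnat yweu bil rvib
Hunk 3: at line 1 remove [pfes] add [kacqo,cnnjl] -> 10 lines: zsih kacqo cnnjl afydt ghdp bka tnat yweu bil rvib
Hunk 4: at line 5 remove [bka] add [eomng,zibm] -> 11 lines: zsih kacqo cnnjl afydt ghdp eomng zibm tnat yweu bil rvib
Hunk 5: at line 9 remove [bil] add [hxy] -> 11 lines: zsih kacqo cnnjl afydt ghdp eomng zibm tnat yweu hxy rvib
Hunk 6: at line 2 remove [cnnjl,afydt] add [hrcuf,mcmsm,nks] -> 12 lines: zsih kacqo hrcuf mcmsm nks ghdp eomng zibm tnat yweu hxy rvib
Hunk 7: at line 6 remove [zibm,tnat] add [kav,zkro,rcu] -> 13 lines: zsih kacqo hrcuf mcmsm nks ghdp eomng kav zkro rcu yweu hxy rvib

Answer: zsih
kacqo
hrcuf
mcmsm
nks
ghdp
eomng
kav
zkro
rcu
yweu
hxy
rvib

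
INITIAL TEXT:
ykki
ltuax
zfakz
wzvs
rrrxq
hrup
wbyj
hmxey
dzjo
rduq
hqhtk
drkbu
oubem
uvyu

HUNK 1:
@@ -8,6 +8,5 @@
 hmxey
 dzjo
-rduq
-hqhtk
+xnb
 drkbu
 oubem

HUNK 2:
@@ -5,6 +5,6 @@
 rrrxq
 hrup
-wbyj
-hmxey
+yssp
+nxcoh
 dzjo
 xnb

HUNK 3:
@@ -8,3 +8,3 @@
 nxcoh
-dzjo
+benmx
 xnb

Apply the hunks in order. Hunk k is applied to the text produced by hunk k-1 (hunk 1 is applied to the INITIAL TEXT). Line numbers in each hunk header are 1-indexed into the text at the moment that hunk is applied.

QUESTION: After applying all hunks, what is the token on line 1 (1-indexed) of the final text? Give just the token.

Answer: ykki

Derivation:
Hunk 1: at line 8 remove [rduq,hqhtk] add [xnb] -> 13 lines: ykki ltuax zfakz wzvs rrrxq hrup wbyj hmxey dzjo xnb drkbu oubem uvyu
Hunk 2: at line 5 remove [wbyj,hmxey] add [yssp,nxcoh] -> 13 lines: ykki ltuax zfakz wzvs rrrxq hrup yssp nxcoh dzjo xnb drkbu oubem uvyu
Hunk 3: at line 8 remove [dzjo] add [benmx] -> 13 lines: ykki ltuax zfakz wzvs rrrxq hrup yssp nxcoh benmx xnb drkbu oubem uvyu
Final line 1: ykki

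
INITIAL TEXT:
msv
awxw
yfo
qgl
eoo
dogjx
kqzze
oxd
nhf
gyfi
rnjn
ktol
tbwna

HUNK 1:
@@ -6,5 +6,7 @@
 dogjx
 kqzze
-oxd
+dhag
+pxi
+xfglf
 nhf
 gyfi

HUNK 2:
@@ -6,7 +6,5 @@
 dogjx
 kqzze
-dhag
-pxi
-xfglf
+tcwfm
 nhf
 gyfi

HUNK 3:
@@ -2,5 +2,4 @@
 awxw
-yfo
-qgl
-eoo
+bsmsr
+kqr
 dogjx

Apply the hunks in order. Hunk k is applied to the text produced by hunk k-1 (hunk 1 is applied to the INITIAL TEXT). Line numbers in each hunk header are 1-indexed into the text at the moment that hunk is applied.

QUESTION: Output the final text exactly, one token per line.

Hunk 1: at line 6 remove [oxd] add [dhag,pxi,xfglf] -> 15 lines: msv awxw yfo qgl eoo dogjx kqzze dhag pxi xfglf nhf gyfi rnjn ktol tbwna
Hunk 2: at line 6 remove [dhag,pxi,xfglf] add [tcwfm] -> 13 lines: msv awxw yfo qgl eoo dogjx kqzze tcwfm nhf gyfi rnjn ktol tbwna
Hunk 3: at line 2 remove [yfo,qgl,eoo] add [bsmsr,kqr] -> 12 lines: msv awxw bsmsr kqr dogjx kqzze tcwfm nhf gyfi rnjn ktol tbwna

Answer: msv
awxw
bsmsr
kqr
dogjx
kqzze
tcwfm
nhf
gyfi
rnjn
ktol
tbwna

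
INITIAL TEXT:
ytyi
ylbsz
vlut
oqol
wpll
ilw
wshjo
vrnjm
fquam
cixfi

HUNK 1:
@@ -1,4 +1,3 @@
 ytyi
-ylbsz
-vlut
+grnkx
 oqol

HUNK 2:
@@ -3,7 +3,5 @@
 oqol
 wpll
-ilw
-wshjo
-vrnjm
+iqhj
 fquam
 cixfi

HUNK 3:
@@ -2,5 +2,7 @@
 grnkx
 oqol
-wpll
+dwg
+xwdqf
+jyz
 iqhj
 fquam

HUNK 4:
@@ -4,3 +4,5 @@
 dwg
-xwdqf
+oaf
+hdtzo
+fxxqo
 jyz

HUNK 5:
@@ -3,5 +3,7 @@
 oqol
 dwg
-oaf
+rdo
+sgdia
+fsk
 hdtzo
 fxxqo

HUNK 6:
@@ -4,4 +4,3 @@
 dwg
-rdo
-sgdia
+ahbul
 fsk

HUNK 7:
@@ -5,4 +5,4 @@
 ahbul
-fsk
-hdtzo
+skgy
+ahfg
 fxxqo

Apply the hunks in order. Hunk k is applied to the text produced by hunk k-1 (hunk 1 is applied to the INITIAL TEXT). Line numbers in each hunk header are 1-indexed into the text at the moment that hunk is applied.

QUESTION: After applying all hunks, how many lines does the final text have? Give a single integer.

Answer: 12

Derivation:
Hunk 1: at line 1 remove [ylbsz,vlut] add [grnkx] -> 9 lines: ytyi grnkx oqol wpll ilw wshjo vrnjm fquam cixfi
Hunk 2: at line 3 remove [ilw,wshjo,vrnjm] add [iqhj] -> 7 lines: ytyi grnkx oqol wpll iqhj fquam cixfi
Hunk 3: at line 2 remove [wpll] add [dwg,xwdqf,jyz] -> 9 lines: ytyi grnkx oqol dwg xwdqf jyz iqhj fquam cixfi
Hunk 4: at line 4 remove [xwdqf] add [oaf,hdtzo,fxxqo] -> 11 lines: ytyi grnkx oqol dwg oaf hdtzo fxxqo jyz iqhj fquam cixfi
Hunk 5: at line 3 remove [oaf] add [rdo,sgdia,fsk] -> 13 lines: ytyi grnkx oqol dwg rdo sgdia fsk hdtzo fxxqo jyz iqhj fquam cixfi
Hunk 6: at line 4 remove [rdo,sgdia] add [ahbul] -> 12 lines: ytyi grnkx oqol dwg ahbul fsk hdtzo fxxqo jyz iqhj fquam cixfi
Hunk 7: at line 5 remove [fsk,hdtzo] add [skgy,ahfg] -> 12 lines: ytyi grnkx oqol dwg ahbul skgy ahfg fxxqo jyz iqhj fquam cixfi
Final line count: 12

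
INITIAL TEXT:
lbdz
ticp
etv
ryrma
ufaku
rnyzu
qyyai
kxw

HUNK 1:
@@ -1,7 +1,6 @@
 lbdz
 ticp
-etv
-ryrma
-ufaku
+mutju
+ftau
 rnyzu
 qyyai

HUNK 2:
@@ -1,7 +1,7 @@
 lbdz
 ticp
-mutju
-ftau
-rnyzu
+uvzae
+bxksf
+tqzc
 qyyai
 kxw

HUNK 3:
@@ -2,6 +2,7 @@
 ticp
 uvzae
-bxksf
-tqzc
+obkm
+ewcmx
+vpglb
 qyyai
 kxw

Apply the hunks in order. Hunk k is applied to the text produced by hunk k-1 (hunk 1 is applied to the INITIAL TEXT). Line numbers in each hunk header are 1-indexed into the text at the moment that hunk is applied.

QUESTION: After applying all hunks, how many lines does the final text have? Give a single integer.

Answer: 8

Derivation:
Hunk 1: at line 1 remove [etv,ryrma,ufaku] add [mutju,ftau] -> 7 lines: lbdz ticp mutju ftau rnyzu qyyai kxw
Hunk 2: at line 1 remove [mutju,ftau,rnyzu] add [uvzae,bxksf,tqzc] -> 7 lines: lbdz ticp uvzae bxksf tqzc qyyai kxw
Hunk 3: at line 2 remove [bxksf,tqzc] add [obkm,ewcmx,vpglb] -> 8 lines: lbdz ticp uvzae obkm ewcmx vpglb qyyai kxw
Final line count: 8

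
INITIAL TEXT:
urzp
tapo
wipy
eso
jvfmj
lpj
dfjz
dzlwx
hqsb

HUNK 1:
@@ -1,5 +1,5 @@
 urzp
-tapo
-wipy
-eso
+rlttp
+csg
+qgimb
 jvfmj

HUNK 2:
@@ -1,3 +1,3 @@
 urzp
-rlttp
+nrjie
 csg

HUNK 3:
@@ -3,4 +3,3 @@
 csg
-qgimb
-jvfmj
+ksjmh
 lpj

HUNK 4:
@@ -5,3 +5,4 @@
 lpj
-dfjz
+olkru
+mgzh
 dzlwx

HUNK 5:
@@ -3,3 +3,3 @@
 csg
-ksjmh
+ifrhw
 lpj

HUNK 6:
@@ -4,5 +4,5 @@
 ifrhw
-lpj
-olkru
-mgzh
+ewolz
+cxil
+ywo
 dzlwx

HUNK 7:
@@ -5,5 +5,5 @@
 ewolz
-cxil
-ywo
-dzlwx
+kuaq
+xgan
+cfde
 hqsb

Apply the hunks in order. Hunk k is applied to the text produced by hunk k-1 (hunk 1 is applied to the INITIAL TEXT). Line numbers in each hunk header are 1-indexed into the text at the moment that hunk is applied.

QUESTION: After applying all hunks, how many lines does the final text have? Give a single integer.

Hunk 1: at line 1 remove [tapo,wipy,eso] add [rlttp,csg,qgimb] -> 9 lines: urzp rlttp csg qgimb jvfmj lpj dfjz dzlwx hqsb
Hunk 2: at line 1 remove [rlttp] add [nrjie] -> 9 lines: urzp nrjie csg qgimb jvfmj lpj dfjz dzlwx hqsb
Hunk 3: at line 3 remove [qgimb,jvfmj] add [ksjmh] -> 8 lines: urzp nrjie csg ksjmh lpj dfjz dzlwx hqsb
Hunk 4: at line 5 remove [dfjz] add [olkru,mgzh] -> 9 lines: urzp nrjie csg ksjmh lpj olkru mgzh dzlwx hqsb
Hunk 5: at line 3 remove [ksjmh] add [ifrhw] -> 9 lines: urzp nrjie csg ifrhw lpj olkru mgzh dzlwx hqsb
Hunk 6: at line 4 remove [lpj,olkru,mgzh] add [ewolz,cxil,ywo] -> 9 lines: urzp nrjie csg ifrhw ewolz cxil ywo dzlwx hqsb
Hunk 7: at line 5 remove [cxil,ywo,dzlwx] add [kuaq,xgan,cfde] -> 9 lines: urzp nrjie csg ifrhw ewolz kuaq xgan cfde hqsb
Final line count: 9

Answer: 9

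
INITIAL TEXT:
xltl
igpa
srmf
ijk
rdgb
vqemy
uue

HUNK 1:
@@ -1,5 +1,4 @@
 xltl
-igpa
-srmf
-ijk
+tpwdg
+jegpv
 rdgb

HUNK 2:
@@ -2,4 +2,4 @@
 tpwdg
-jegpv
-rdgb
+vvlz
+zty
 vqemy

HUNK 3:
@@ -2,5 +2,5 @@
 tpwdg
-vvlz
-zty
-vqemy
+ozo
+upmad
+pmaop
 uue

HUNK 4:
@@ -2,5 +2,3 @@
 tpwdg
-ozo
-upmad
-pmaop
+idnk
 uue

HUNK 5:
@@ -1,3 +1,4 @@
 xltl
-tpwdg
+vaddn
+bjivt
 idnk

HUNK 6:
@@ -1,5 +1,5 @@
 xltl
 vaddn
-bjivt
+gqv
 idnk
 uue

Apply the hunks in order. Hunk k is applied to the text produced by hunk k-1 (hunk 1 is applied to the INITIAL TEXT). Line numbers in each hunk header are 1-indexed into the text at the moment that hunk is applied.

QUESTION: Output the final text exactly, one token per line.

Hunk 1: at line 1 remove [igpa,srmf,ijk] add [tpwdg,jegpv] -> 6 lines: xltl tpwdg jegpv rdgb vqemy uue
Hunk 2: at line 2 remove [jegpv,rdgb] add [vvlz,zty] -> 6 lines: xltl tpwdg vvlz zty vqemy uue
Hunk 3: at line 2 remove [vvlz,zty,vqemy] add [ozo,upmad,pmaop] -> 6 lines: xltl tpwdg ozo upmad pmaop uue
Hunk 4: at line 2 remove [ozo,upmad,pmaop] add [idnk] -> 4 lines: xltl tpwdg idnk uue
Hunk 5: at line 1 remove [tpwdg] add [vaddn,bjivt] -> 5 lines: xltl vaddn bjivt idnk uue
Hunk 6: at line 1 remove [bjivt] add [gqv] -> 5 lines: xltl vaddn gqv idnk uue

Answer: xltl
vaddn
gqv
idnk
uue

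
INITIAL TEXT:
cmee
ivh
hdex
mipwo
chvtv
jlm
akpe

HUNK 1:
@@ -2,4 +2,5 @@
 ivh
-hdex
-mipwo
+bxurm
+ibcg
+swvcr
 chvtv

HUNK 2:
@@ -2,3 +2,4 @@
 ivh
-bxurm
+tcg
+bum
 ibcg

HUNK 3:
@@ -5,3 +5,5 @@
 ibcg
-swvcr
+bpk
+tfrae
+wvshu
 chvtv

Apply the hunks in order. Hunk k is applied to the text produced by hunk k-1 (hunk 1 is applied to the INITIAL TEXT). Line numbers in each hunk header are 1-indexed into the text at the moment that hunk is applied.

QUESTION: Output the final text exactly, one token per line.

Hunk 1: at line 2 remove [hdex,mipwo] add [bxurm,ibcg,swvcr] -> 8 lines: cmee ivh bxurm ibcg swvcr chvtv jlm akpe
Hunk 2: at line 2 remove [bxurm] add [tcg,bum] -> 9 lines: cmee ivh tcg bum ibcg swvcr chvtv jlm akpe
Hunk 3: at line 5 remove [swvcr] add [bpk,tfrae,wvshu] -> 11 lines: cmee ivh tcg bum ibcg bpk tfrae wvshu chvtv jlm akpe

Answer: cmee
ivh
tcg
bum
ibcg
bpk
tfrae
wvshu
chvtv
jlm
akpe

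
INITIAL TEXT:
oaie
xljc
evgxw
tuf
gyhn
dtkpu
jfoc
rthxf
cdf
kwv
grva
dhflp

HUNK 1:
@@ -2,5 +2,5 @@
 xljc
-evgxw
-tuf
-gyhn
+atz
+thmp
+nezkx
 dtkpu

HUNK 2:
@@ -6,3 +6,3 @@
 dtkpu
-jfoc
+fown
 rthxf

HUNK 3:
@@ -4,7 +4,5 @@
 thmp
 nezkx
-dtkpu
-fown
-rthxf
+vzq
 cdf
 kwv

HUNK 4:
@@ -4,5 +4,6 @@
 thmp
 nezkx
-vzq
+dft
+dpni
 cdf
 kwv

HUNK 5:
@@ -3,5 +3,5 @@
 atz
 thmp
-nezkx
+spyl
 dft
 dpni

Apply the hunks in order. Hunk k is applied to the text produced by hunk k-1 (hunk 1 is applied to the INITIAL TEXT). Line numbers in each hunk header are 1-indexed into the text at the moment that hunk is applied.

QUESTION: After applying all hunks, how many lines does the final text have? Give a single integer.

Hunk 1: at line 2 remove [evgxw,tuf,gyhn] add [atz,thmp,nezkx] -> 12 lines: oaie xljc atz thmp nezkx dtkpu jfoc rthxf cdf kwv grva dhflp
Hunk 2: at line 6 remove [jfoc] add [fown] -> 12 lines: oaie xljc atz thmp nezkx dtkpu fown rthxf cdf kwv grva dhflp
Hunk 3: at line 4 remove [dtkpu,fown,rthxf] add [vzq] -> 10 lines: oaie xljc atz thmp nezkx vzq cdf kwv grva dhflp
Hunk 4: at line 4 remove [vzq] add [dft,dpni] -> 11 lines: oaie xljc atz thmp nezkx dft dpni cdf kwv grva dhflp
Hunk 5: at line 3 remove [nezkx] add [spyl] -> 11 lines: oaie xljc atz thmp spyl dft dpni cdf kwv grva dhflp
Final line count: 11

Answer: 11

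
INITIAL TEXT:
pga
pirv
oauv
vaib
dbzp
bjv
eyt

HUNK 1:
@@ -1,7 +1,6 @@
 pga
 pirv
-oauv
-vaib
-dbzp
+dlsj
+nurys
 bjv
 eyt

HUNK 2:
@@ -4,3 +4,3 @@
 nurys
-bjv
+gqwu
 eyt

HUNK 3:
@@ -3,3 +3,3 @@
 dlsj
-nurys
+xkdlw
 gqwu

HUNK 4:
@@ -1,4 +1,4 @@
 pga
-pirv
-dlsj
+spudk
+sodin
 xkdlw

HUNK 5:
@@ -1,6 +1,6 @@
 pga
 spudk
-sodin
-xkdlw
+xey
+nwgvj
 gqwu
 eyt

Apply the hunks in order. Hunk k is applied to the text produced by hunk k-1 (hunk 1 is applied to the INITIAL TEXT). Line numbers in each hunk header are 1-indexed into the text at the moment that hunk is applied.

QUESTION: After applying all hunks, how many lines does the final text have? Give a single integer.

Answer: 6

Derivation:
Hunk 1: at line 1 remove [oauv,vaib,dbzp] add [dlsj,nurys] -> 6 lines: pga pirv dlsj nurys bjv eyt
Hunk 2: at line 4 remove [bjv] add [gqwu] -> 6 lines: pga pirv dlsj nurys gqwu eyt
Hunk 3: at line 3 remove [nurys] add [xkdlw] -> 6 lines: pga pirv dlsj xkdlw gqwu eyt
Hunk 4: at line 1 remove [pirv,dlsj] add [spudk,sodin] -> 6 lines: pga spudk sodin xkdlw gqwu eyt
Hunk 5: at line 1 remove [sodin,xkdlw] add [xey,nwgvj] -> 6 lines: pga spudk xey nwgvj gqwu eyt
Final line count: 6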